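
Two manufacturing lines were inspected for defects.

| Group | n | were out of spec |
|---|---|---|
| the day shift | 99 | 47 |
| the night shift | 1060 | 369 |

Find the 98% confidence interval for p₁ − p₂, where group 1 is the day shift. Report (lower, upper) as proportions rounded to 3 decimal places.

Sample proportions: 47/99 = 0.4747, 369/1060 = 0.3481.
Each SE is √(p̂(1−p̂)/n): √(0.4747·0.5253/99) = 0.05019 and √(0.3481·0.6519/1060) = 0.01463.
SE(p̂₁ − p̂₂) = √(SE₁² + SE₂²) = √(0.0025190361 + 0.0002140369) = 0.05228, since the two samples are independent.
At 98% confidence z* = 2.326; margin = 2.326 × 0.05228 = 0.12160.
The difference is 0.4747 − 0.3481 = 0.1266, so the interval is 0.1266 ± 0.12160 = (0.005, 0.248).

(0.005, 0.248)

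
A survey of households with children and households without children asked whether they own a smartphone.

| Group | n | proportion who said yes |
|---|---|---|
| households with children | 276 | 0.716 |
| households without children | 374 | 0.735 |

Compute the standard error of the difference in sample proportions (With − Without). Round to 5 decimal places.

0.03546

SE₁ = √(p̂₁(1−p̂₁)/n₁) = √(0.7160·0.2840/276) = 0.02714; SE₂ = √(0.7350·0.2650/374) = 0.02282.
Independent samples: SE of the difference = √(SE₁² + SE₂²) = √(0.0007365796 + 0.0005207524) = 0.03546.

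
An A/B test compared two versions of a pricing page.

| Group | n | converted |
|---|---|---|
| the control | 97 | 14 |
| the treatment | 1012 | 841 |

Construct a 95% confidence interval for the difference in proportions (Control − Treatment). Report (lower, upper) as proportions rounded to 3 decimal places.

(-0.760, -0.613)

Sample proportions: 14/97 = 0.1443, 841/1012 = 0.8310.
Each SE is √(p̂(1−p̂)/n): √(0.1443·0.8557/97) = 0.03568 and √(0.8310·0.1690/1012) = 0.01178.
SE(p̂₁ − p̂₂) = √(SE₁² + SE₂²) = √(0.0012730624 + 0.0001387684) = 0.03757, since the two samples are independent.
At 95% confidence z* = 1.960; margin = 1.960 × 0.03757 = 0.07364.
The difference is 0.1443 − 0.8310 = -0.6867, so the interval is -0.6867 ± 0.07364 = (-0.760, -0.613).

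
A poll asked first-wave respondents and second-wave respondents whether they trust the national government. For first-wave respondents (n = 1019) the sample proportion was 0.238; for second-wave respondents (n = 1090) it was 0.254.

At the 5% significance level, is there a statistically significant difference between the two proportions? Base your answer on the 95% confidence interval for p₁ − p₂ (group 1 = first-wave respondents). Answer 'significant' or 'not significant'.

not significant

The two standard errors are √(0.2380×0.7620/1019) = 0.01334 and √(0.2540×0.7460/1090) = 0.01318.
Because the samples are independent, SE_diff = √(0.01334² + 0.01318²) = 0.01875.
Using z* = 1.960 for 95%, ME = 1.960 × 0.01875 = 0.03675.
p̂₁ − p̂₂ = -0.0160; interval -0.0160 ± 0.03675 gives (-0.05275, 0.02075).
The interval (-0.05275, 0.02075) contains 0, so the difference is not significant.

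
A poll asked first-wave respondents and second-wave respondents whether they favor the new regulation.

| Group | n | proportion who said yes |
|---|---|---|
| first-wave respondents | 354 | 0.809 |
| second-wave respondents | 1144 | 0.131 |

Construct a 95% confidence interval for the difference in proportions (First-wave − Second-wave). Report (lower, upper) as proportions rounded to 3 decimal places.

(0.633, 0.723)

Each SE is √(p̂(1−p̂)/n): √(0.8090·0.1910/354) = 0.02089 and √(0.1310·0.8690/1144) = 0.00998.
SE(p̂₁ − p̂₂) = √(SE₁² + SE₂²) = √(0.0004363921 + 0.0000996004) = 0.02315, since the two samples are independent.
At 95% confidence z* = 1.960; margin = 1.960 × 0.02315 = 0.04537.
The difference is 0.8090 − 0.1310 = 0.6780, so the interval is 0.6780 ± 0.04537 = (0.633, 0.723).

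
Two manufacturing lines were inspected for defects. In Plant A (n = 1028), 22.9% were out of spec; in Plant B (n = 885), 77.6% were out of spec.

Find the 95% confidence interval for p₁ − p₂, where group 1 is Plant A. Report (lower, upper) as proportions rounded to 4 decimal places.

(-0.5846, -0.5094)

The two standard errors are √(0.2290×0.7710/1028) = 0.01311 and √(0.7760×0.2240/885) = 0.01401.
Because the samples are independent, SE_diff = √(0.01311² + 0.01401²) = 0.01919.
Using z* = 1.960 for 95%, ME = 1.960 × 0.01919 = 0.03761.
p̂₁ − p̂₂ = -0.5470; interval -0.5470 ± 0.03761 gives (-0.5846, -0.5094).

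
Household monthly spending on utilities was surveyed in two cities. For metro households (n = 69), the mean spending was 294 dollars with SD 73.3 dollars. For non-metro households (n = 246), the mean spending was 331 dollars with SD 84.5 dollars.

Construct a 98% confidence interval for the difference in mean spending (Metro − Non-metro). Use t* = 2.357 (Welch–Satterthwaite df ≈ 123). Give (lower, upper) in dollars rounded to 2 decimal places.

Standard errors of each mean: 73.3/√69 = 8.8243 and 84.5/√246 = 5.3875.
SE(x̄₁ − x̄₂) = √(8.8243² + 5.3875²) = 10.3389 for independent samples with unequal variances.
With t* = 2.357, the margin is 2.357 × 10.3389 = 24.3688.
x̄₁ − x̄₂ = 294 − 331 = -37.0000; the interval is -37.0000 ± 24.3688 = (-61.37, -12.63).

(-61.37, -12.63)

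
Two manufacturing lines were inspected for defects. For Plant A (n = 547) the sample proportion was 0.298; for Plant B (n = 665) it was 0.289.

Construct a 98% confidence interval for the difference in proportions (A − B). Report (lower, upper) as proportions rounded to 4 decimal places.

(-0.0522, 0.0702)

SE₁ = √(p̂₁(1−p̂₁)/n₁) = √(0.2980·0.7020/547) = 0.01956; SE₂ = √(0.2890·0.7110/665) = 0.01758.
Independent samples: SE of the difference = √(SE₁² + SE₂²) = √(0.0003825936 + 0.0003090564) = 0.02630.
z* for 98% confidence is 2.326, so the margin of error is 2.326 × 0.02630 = 0.06117.
Point estimate p̂₁ − p̂₂ = 0.2980 − 0.2890 = 0.0090.
0.0090 ± 0.06117 → (-0.0522, 0.0702).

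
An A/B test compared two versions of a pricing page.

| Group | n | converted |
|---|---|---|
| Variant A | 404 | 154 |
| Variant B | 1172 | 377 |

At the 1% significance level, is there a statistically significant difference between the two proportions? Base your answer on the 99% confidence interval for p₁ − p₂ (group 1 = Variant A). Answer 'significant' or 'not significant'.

Sample proportions: 154/404 = 0.3812, 377/1172 = 0.3217.
Each SE is √(p̂(1−p̂)/n): √(0.3812·0.6188/404) = 0.02416 and √(0.3217·0.6783/1172) = 0.01364.
SE(p̂₁ − p̂₂) = √(SE₁² + SE₂²) = √(0.0005837056 + 0.0001860496) = 0.02774, since the two samples are independent.
At 99% confidence z* = 2.576; margin = 2.576 × 0.02774 = 0.07146.
The difference is 0.3812 − 0.3217 = 0.0595, so the interval is 0.0595 ± 0.07146 = (-0.01196, 0.13096).
The interval (-0.01196, 0.13096) contains 0, so the difference is not significant.

not significant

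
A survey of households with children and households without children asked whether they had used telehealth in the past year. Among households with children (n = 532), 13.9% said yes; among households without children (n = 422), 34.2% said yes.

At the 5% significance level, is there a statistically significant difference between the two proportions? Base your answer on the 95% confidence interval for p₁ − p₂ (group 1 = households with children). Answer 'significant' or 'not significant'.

SE₁ = √(p̂₁(1−p̂₁)/n₁) = √(0.1390·0.8610/532) = 0.01500; SE₂ = √(0.3420·0.6580/422) = 0.02309.
Independent samples: SE of the difference = √(SE₁² + SE₂²) = √(0.000225 + 0.0005331481) = 0.02753.
z* for 95% confidence is 1.960, so the margin of error is 1.960 × 0.02753 = 0.05396.
Point estimate p̂₁ − p̂₂ = 0.1390 − 0.3420 = -0.2030.
-0.2030 ± 0.05396 → (-0.25696, -0.14904).
The interval (-0.25696, -0.14904) does not contain 0, so the difference is significant.

significant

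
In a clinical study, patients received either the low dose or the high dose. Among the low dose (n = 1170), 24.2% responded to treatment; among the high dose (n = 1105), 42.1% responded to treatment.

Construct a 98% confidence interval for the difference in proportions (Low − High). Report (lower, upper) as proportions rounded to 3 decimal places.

(-0.224, -0.134)

SE₁ = √(p̂₁(1−p̂₁)/n₁) = √(0.2420·0.7580/1170) = 0.01252; SE₂ = √(0.4210·0.5790/1105) = 0.01485.
Independent samples: SE of the difference = √(SE₁² + SE₂²) = √(0.0001567504 + 0.0002205225) = 0.01942.
z* for 98% confidence is 2.326, so the margin of error is 2.326 × 0.01942 = 0.04517.
Point estimate p̂₁ − p̂₂ = 0.2420 − 0.4210 = -0.1790.
-0.1790 ± 0.04517 → (-0.224, -0.134).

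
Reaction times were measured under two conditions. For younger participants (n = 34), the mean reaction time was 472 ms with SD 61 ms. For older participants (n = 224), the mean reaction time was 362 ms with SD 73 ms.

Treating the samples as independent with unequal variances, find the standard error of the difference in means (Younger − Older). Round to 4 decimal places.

11.5426

Standard errors of each mean: 61/√34 = 10.4614 and 73/√224 = 4.8775.
SE(x̄₁ − x̄₂) = √(10.4614² + 4.8775²) = 11.5426 for independent samples with unequal variances.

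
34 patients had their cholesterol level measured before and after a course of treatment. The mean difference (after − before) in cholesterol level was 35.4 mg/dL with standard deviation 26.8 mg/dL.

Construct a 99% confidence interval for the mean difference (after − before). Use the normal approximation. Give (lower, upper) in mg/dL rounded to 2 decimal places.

This is a matched-pairs design, so SE = s_d/√n = 26.8/√34 = 4.5962.
Margin = 2.576 × 4.5962 = 11.8398; the interval is 35.4 ± 11.8398 = (23.56, 47.24).

(23.56, 47.24)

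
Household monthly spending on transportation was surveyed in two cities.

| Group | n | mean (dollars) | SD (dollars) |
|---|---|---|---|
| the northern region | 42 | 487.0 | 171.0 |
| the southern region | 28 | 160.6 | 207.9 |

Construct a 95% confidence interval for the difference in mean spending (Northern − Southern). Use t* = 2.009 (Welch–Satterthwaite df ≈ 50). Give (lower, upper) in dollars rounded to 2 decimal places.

(231.32, 421.48)

Standard errors of each mean: 171.0/√42 = 26.3859 and 207.9/√28 = 39.2894.
SE(x̄₁ − x̄₂) = √(26.3859² + 39.2894²) = 47.3273 for independent samples with unequal variances.
With t* = 2.009, the margin is 2.009 × 47.3273 = 95.0805.
x̄₁ − x̄₂ = 487.0 − 160.6 = 326.4000; the interval is 326.4000 ± 95.0805 = (231.32, 421.48).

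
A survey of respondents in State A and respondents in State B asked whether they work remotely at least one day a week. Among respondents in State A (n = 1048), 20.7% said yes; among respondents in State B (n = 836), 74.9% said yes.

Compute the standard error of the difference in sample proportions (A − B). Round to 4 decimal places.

The two standard errors are √(0.2070×0.7930/1048) = 0.01252 and √(0.7490×0.2510/836) = 0.01500.
Because the samples are independent, SE_diff = √(0.01252² + 0.01500²) = 0.01954.

0.0195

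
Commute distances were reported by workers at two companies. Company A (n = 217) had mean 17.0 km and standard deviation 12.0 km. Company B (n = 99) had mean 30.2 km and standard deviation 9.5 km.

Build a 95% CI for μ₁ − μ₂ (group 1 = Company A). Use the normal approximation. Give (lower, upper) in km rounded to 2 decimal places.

(-15.66, -10.74)

SE₁ = s₁/√n₁ = 12.0/√217 = 0.8146; SE₂ = 9.5/√99 = 0.9548.
Independent samples, unequal variances: SE_diff = √(SE₁² + SE₂²) = √(0.66357316 + 0.91164304) = 1.2551.
z* = 1.960, so margin of error = 1.960 × 1.2551 = 2.4600.
Difference in means = 17.0 − 30.2 = -13.2000.
-13.2000 ± 2.4600 → (-15.66, -10.74).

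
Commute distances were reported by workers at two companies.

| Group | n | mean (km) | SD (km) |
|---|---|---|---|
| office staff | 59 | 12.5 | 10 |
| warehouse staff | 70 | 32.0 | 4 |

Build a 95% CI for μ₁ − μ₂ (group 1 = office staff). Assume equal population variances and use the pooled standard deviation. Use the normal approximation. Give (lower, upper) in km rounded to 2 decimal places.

(-22.05, -16.95)

s_p = √[((n₁−1)s₁² + (n₂−1)s₂²)/(n₁+n₂−2)] = √[(58·10² + 69·4²)/127] = 7.3731.
SE = 7.3731·√(1/59 + 1/70) = 1.3031.
With z* = 1.960, margin = 1.960 × 1.3031 = 2.5541.
x̄₁ − x̄₂ = 12.5 − 32.0 = -19.5000; interval -19.5000 ± 2.5541 = (-22.05, -16.95).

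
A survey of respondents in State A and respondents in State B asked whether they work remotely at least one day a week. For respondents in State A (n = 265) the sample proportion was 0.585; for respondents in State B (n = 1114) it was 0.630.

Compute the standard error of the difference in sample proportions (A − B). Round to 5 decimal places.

0.03355

The two standard errors are √(0.5850×0.4150/265) = 0.03027 and √(0.6300×0.3700/1114) = 0.01447.
Because the samples are independent, SE_diff = √(0.03027² + 0.01447²) = 0.03355.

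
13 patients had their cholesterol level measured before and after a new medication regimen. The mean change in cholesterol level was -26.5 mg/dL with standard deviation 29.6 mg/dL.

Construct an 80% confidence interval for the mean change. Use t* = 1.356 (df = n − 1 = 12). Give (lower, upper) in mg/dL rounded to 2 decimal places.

Paired design: SE = s_d/√n = 29.6/√13 = 8.2096.
t* = 1.356; margin of error = 1.356 × 8.2096 = 11.1322.
-26.5 ± 11.1322 → (-37.63, -15.37).

(-37.63, -15.37)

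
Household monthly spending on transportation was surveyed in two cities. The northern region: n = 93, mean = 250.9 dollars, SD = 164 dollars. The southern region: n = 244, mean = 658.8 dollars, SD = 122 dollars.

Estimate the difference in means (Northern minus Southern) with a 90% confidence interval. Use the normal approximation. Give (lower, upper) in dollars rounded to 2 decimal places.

(-438.68, -377.12)

Standard errors of each mean: 164/√93 = 17.0060 and 122/√244 = 7.8102.
SE(x̄₁ − x̄₂) = √(17.0060² + 7.8102²) = 18.7137 for independent samples with unequal variances.
With z* = 1.645, the margin is 1.645 × 18.7137 = 30.7840.
x̄₁ − x̄₂ = 250.9 − 658.8 = -407.9000; the interval is -407.9000 ± 30.7840 = (-438.68, -377.12).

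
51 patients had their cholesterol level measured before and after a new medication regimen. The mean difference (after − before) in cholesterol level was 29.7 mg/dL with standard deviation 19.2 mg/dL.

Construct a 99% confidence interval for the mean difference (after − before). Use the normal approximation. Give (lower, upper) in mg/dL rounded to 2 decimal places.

This is a matched-pairs design, so SE = s_d/√n = 19.2/√51 = 2.6885.
Margin = 2.576 × 2.6885 = 6.9256; the interval is 29.7 ± 6.9256 = (22.77, 36.63).

(22.77, 36.63)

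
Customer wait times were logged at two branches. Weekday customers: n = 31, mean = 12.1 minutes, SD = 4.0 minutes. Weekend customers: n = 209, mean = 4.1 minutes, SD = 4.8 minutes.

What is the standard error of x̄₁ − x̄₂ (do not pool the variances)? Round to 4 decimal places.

Per-group SEs: s₁/√n₁ = 4.0/√31 = 0.7184, s₂/√n₂ = 4.8/√209 = 0.3320.
Unpooled SE of the difference: √(0.51609856 + 0.110224) = 0.7914.

0.7914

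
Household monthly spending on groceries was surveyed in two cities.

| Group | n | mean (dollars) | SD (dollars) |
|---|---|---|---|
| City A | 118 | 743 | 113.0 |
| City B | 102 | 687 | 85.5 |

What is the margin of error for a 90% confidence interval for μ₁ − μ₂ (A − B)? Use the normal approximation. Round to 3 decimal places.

Per-group SEs: s₁/√n₁ = 113.0/√118 = 10.4025, s₂/√n₂ = 85.5/√102 = 8.4658.
Unpooled SE of the difference: √(108.21200625 + 71.66976964) = 13.4120.
Margin of error = z* · SE = 1.645 × 13.4120 = 22.0627.

22.063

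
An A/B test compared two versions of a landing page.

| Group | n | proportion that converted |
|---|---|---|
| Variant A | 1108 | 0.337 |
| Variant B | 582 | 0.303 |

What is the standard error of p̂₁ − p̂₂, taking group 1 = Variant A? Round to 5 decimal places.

The two standard errors are √(0.3370×0.6630/1108) = 0.01420 and √(0.3030×0.6970/582) = 0.01905.
Because the samples are independent, SE_diff = √(0.01420² + 0.01905²) = 0.02376.

0.02376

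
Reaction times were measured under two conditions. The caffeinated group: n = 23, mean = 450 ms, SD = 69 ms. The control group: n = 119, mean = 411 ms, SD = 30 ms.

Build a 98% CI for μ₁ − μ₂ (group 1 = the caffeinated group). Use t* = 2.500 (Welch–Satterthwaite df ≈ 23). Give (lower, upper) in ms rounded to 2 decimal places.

SE₁ = s₁/√n₁ = 69/√23 = 14.3875; SE₂ = 30/√119 = 2.7501.
Independent samples, unequal variances: SE_diff = √(SE₁² + SE₂²) = √(207.00015625 + 7.56305001) = 14.6480.
t* = 2.500, so margin of error = 2.500 × 14.6480 = 36.6200.
Difference in means = 450 − 411 = 39.0000.
39.0000 ± 36.6200 → (2.38, 75.62).

(2.38, 75.62)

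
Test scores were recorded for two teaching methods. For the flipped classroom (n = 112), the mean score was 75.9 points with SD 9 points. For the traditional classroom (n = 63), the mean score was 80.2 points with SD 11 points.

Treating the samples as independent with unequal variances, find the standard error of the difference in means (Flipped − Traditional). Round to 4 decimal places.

Standard errors of each mean: 9/√112 = 0.8504 and 11/√63 = 1.3859.
SE(x̄₁ − x̄₂) = √(0.8504² + 1.3859²) = 1.6260 for independent samples with unequal variances.

1.6260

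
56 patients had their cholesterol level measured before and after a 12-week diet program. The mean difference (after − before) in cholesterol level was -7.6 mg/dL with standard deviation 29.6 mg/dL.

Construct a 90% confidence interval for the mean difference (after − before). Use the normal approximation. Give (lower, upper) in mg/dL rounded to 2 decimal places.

Paired design: SE = s_d/√n = 29.6/√56 = 3.9555.
z* = 1.645; margin of error = 1.645 × 3.9555 = 6.5068.
-7.6 ± 6.5068 → (-14.11, -1.09).

(-14.11, -1.09)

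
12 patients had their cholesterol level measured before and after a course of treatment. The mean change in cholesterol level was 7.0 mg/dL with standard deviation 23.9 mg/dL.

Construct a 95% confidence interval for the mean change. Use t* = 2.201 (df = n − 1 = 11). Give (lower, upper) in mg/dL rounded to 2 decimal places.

(-8.19, 22.19)

This is a matched-pairs design, so SE = s_d/√n = 23.9/√12 = 6.8993.
Margin = 2.201 × 6.8993 = 15.1854; the interval is 7.0 ± 15.1854 = (-8.19, 22.19).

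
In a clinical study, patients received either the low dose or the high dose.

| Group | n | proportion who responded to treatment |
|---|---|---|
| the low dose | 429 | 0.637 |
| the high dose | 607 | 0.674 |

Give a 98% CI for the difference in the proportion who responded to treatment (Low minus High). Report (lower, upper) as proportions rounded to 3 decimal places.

Each SE is √(p̂(1−p̂)/n): √(0.6370·0.3630/429) = 0.02322 and √(0.6740·0.3260/607) = 0.01903.
SE(p̂₁ − p̂₂) = √(SE₁² + SE₂²) = √(0.0005391684 + 0.0003621409) = 0.03002, since the two samples are independent.
At 98% confidence z* = 2.326; margin = 2.326 × 0.03002 = 0.06983.
The difference is 0.6370 − 0.6740 = -0.0370, so the interval is -0.0370 ± 0.06983 = (-0.107, 0.033).

(-0.107, 0.033)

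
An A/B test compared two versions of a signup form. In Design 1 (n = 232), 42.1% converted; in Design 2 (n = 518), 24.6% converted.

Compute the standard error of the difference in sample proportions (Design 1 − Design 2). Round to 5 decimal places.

SE₁ = √(p̂₁(1−p̂₁)/n₁) = √(0.4210·0.5790/232) = 0.03241; SE₂ = √(0.2460·0.7540/518) = 0.01892.
Independent samples: SE of the difference = √(SE₁² + SE₂²) = √(0.0010504081 + 0.0003579664) = 0.03753.

0.03753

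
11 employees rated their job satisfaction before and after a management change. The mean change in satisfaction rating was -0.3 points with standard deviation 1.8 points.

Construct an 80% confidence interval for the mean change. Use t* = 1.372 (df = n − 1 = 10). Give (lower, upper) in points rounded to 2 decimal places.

This is a matched-pairs design, so SE = s_d/√n = 1.8/√11 = 0.5427.
Margin = 1.372 × 0.5427 = 0.7446; the interval is -0.3 ± 0.7446 = (-1.04, 0.44).

(-1.04, 0.44)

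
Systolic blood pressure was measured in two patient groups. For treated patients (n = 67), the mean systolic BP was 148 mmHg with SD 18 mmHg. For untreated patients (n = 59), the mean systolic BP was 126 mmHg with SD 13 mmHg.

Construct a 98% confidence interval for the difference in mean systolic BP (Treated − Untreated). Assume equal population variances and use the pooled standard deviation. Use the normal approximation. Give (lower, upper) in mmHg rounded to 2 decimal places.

s_p = √[((n₁−1)s₁² + (n₂−1)s₂²)/(n₁+n₂−2)] = √[(66·18² + 58·13²)/124] = 15.8588.
SE = 15.8588·√(1/67 + 1/59) = 2.8313.
With z* = 2.326, margin = 2.326 × 2.8313 = 6.5856.
x̄₁ − x̄₂ = 148 − 126 = 22.0000; interval 22.0000 ± 6.5856 = (15.41, 28.59).

(15.41, 28.59)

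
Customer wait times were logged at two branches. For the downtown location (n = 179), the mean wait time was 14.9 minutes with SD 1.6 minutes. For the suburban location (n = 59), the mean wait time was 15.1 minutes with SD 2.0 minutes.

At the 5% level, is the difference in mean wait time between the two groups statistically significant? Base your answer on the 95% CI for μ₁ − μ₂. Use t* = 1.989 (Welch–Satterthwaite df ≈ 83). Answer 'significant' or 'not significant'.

not significant

SE₁ = s₁/√n₁ = 1.6/√179 = 0.1196; SE₂ = 2.0/√59 = 0.2604.
Independent samples, unequal variances: SE_diff = √(SE₁² + SE₂²) = √(0.01430416 + 0.06780816) = 0.2866.
t* = 1.989, so margin of error = 1.989 × 0.2866 = 0.5700.
Difference in means = 14.9 − 15.1 = -0.2000.
-0.2000 ± 0.5700 → (-0.7700, 0.3700).
The interval (-0.7700, 0.3700) contains 0, so the difference is not significant.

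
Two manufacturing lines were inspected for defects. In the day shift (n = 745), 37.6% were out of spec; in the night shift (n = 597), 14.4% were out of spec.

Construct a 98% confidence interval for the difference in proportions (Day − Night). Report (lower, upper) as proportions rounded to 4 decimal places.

(0.1789, 0.2851)

SE₁ = √(p̂₁(1−p̂₁)/n₁) = √(0.3760·0.6240/745) = 0.01775; SE₂ = √(0.1440·0.8560/597) = 0.01437.
Independent samples: SE of the difference = √(SE₁² + SE₂²) = √(0.0003150625 + 0.0002064969) = 0.02284.
z* for 98% confidence is 2.326, so the margin of error is 2.326 × 0.02284 = 0.05313.
Point estimate p̂₁ − p̂₂ = 0.3760 − 0.1440 = 0.2320.
0.2320 ± 0.05313 → (0.1789, 0.2851).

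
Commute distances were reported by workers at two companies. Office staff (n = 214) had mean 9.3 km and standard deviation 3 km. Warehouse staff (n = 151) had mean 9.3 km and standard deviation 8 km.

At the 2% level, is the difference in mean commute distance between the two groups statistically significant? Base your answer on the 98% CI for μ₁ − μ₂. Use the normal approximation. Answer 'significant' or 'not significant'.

Per-group SEs: s₁/√n₁ = 3/√214 = 0.2051, s₂/√n₂ = 8/√151 = 0.6510.
Unpooled SE of the difference: √(0.04206601 + 0.423801) = 0.6825.
Margin of error = z* · SE = 2.326 × 0.6825 = 1.5875.
x̄₁ − x̄₂ = 9.3 − 9.3 = 0.0000.
CI: 0.0000 ± 1.5875 = (-1.5875, 1.5875).
The interval (-1.5875, 1.5875) contains 0, so the difference is not significant.

not significant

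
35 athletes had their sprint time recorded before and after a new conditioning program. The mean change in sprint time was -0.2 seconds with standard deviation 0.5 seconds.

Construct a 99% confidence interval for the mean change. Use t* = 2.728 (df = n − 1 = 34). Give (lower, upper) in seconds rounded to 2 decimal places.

This is a matched-pairs design, so SE = s_d/√n = 0.5/√35 = 0.0845.
Margin = 2.728 × 0.0845 = 0.2305; the interval is -0.2 ± 0.2305 = (-0.43, 0.03).

(-0.43, 0.03)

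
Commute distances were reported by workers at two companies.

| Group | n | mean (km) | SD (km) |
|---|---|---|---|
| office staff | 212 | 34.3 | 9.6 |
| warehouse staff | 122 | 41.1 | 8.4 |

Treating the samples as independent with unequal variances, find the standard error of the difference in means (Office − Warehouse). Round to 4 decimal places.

Per-group SEs: s₁/√n₁ = 9.6/√212 = 0.6593, s₂/√n₂ = 8.4/√122 = 0.7605.
Unpooled SE of the difference: √(0.43467649 + 0.57836025) = 1.0065.

1.0065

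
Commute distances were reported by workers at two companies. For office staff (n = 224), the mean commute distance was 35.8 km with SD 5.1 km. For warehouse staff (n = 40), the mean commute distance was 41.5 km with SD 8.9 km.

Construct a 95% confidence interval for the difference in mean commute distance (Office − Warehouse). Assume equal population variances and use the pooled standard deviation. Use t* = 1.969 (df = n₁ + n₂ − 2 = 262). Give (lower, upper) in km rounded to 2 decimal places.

Pooled variance s_p² = [223·5.1² + 39·8.9²] / (224+40−2) = 33.9291, so s_p = 5.8249.
SE_diff = s_p·√(1/n₁ + 1/n₂) = 5.8249·√(1/224 + 1/40) = 0.9999.
t* = 1.969; margin = 1.969 × 0.9999 = 1.9688.
Difference = 35.8 − 41.5 = -5.7000.
-5.7000 ± 1.9688 → (-7.67, -3.73).

(-7.67, -3.73)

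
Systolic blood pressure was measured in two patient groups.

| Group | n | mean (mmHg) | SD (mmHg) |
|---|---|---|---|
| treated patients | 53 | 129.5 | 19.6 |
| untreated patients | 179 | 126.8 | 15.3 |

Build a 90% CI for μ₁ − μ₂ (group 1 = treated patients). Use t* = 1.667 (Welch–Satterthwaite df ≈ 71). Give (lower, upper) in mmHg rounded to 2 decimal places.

(-2.18, 7.58)

Standard errors of each mean: 19.6/√53 = 2.6923 and 15.3/√179 = 1.1436.
SE(x̄₁ − x̄₂) = √(2.6923² + 1.1436²) = 2.9251 for independent samples with unequal variances.
With t* = 1.667, the margin is 1.667 × 2.9251 = 4.8761.
x̄₁ − x̄₂ = 129.5 − 126.8 = 2.7000; the interval is 2.7000 ± 4.8761 = (-2.18, 7.58).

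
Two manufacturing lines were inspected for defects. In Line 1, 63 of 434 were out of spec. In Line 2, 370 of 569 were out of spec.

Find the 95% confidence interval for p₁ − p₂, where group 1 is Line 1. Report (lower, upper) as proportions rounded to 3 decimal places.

Sample proportions: 63/434 = 0.1452, 370/569 = 0.6503.
Each SE is √(p̂(1−p̂)/n): √(0.1452·0.8548/434) = 0.01691 and √(0.6503·0.3497/569) = 0.01999.
SE(p̂₁ − p̂₂) = √(SE₁² + SE₂²) = √(0.0002859481 + 0.0003996001) = 0.02618, since the two samples are independent.
At 95% confidence z* = 1.960; margin = 1.960 × 0.02618 = 0.05131.
The difference is 0.1452 − 0.6503 = -0.5051, so the interval is -0.5051 ± 0.05131 = (-0.556, -0.454).

(-0.556, -0.454)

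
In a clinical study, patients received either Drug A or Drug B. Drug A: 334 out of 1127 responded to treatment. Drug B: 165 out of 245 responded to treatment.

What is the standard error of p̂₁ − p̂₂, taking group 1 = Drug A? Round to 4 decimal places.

p̂₁ = 334/1127 = 0.2964 and p̂₂ = 165/245 = 0.6735.
SE₁ = √(p̂₁(1−p̂₁)/n₁) = √(0.2964·0.7036/1127) = 0.01360; SE₂ = √(0.6735·0.3265/245) = 0.02996.
Independent samples: SE of the difference = √(SE₁² + SE₂²) = √(0.00018496 + 0.0008976016) = 0.03290.

0.0329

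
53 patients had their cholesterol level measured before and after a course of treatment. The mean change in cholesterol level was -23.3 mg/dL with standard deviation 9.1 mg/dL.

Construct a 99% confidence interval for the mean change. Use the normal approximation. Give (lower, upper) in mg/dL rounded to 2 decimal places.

(-26.52, -20.08)

This is a matched-pairs design, so SE = s_d/√n = 9.1/√53 = 1.2500.
Margin = 2.576 × 1.2500 = 3.2200; the interval is -23.3 ± 3.2200 = (-26.52, -20.08).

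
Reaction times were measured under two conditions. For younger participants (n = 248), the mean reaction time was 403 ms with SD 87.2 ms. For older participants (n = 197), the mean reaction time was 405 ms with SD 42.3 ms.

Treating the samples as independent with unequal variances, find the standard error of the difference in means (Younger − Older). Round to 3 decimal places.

6.304

Standard errors of each mean: 87.2/√248 = 5.5372 and 42.3/√197 = 3.0138.
SE(x̄₁ − x̄₂) = √(5.5372² + 3.0138²) = 6.3043 for independent samples with unequal variances.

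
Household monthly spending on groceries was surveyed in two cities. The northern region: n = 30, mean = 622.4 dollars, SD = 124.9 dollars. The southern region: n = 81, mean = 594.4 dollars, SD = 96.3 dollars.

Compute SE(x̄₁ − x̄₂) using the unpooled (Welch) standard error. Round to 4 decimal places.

Per-group SEs: s₁/√n₁ = 124.9/√30 = 22.8035, s₂/√n₂ = 96.3/√81 = 10.7000.
Unpooled SE of the difference: √(519.99961225 + 114.49) = 25.1891.

25.1891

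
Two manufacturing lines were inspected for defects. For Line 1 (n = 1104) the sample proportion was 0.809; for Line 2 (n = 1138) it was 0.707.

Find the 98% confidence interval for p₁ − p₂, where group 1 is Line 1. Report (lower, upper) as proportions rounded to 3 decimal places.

Each SE is √(p̂(1−p̂)/n): √(0.8090·0.1910/1104) = 0.01183 and √(0.7070·0.2930/1138) = 0.01349.
SE(p̂₁ − p̂₂) = √(SE₁² + SE₂²) = √(0.0001399489 + 0.0001819801) = 0.01794, since the two samples are independent.
At 98% confidence z* = 2.326; margin = 2.326 × 0.01794 = 0.04173.
The difference is 0.8090 − 0.7070 = 0.1020, so the interval is 0.1020 ± 0.04173 = (0.060, 0.144).

(0.060, 0.144)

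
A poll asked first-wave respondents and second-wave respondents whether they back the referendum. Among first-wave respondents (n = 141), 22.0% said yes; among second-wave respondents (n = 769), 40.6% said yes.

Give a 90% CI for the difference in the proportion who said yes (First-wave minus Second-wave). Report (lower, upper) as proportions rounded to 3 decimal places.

(-0.250, -0.122)

SE₁ = √(p̂₁(1−p̂₁)/n₁) = √(0.2200·0.7800/141) = 0.03489; SE₂ = √(0.4060·0.5940/769) = 0.01771.
Independent samples: SE of the difference = √(SE₁² + SE₂²) = √(0.0012173121 + 0.0003136441) = 0.03913.
z* for 90% confidence is 1.645, so the margin of error is 1.645 × 0.03913 = 0.06437.
Point estimate p̂₁ − p̂₂ = 0.2200 − 0.4060 = -0.1860.
-0.1860 ± 0.06437 → (-0.250, -0.122).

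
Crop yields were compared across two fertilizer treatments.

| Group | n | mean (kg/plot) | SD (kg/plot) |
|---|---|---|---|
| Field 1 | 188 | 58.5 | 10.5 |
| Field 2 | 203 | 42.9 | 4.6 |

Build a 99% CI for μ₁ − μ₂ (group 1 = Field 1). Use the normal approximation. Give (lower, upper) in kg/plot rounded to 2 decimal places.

SE₁ = s₁/√n₁ = 10.5/√188 = 0.7658; SE₂ = 4.6/√203 = 0.3229.
Independent samples, unequal variances: SE_diff = √(SE₁² + SE₂²) = √(0.58644964 + 0.10426441) = 0.8311.
z* = 2.576, so margin of error = 2.576 × 0.8311 = 2.1409.
Difference in means = 58.5 − 42.9 = 15.6000.
15.6000 ± 2.1409 → (13.46, 17.74).

(13.46, 17.74)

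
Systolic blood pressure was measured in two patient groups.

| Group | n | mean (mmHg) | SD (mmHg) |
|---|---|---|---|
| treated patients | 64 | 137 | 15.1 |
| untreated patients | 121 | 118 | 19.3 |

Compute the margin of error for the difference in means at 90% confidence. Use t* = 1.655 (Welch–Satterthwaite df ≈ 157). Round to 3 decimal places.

SE₁ = s₁/√n₁ = 15.1/√64 = 1.8875; SE₂ = 19.3/√121 = 1.7545.
Independent samples, unequal variances: SE_diff = √(SE₁² + SE₂²) = √(3.56265625 + 3.07827025) = 2.5770.
t* = 1.655, so margin of error = 1.655 × 2.5770 = 4.2649.

4.265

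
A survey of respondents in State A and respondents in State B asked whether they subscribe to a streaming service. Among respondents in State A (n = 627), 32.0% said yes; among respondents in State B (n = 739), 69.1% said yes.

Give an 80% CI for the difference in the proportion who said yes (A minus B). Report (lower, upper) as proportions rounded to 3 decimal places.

(-0.403, -0.339)

The two standard errors are √(0.3200×0.6800/627) = 0.01863 and √(0.6910×0.3090/739) = 0.01700.
Because the samples are independent, SE_diff = √(0.01863² + 0.01700²) = 0.02522.
Using z* = 1.282 for 80%, ME = 1.282 × 0.02522 = 0.03233.
p̂₁ − p̂₂ = -0.3710; interval -0.3710 ± 0.03233 gives (-0.403, -0.339).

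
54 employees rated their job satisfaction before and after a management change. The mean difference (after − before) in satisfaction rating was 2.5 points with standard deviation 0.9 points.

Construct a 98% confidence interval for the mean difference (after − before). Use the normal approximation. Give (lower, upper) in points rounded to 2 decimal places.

This is a matched-pairs design, so SE = s_d/√n = 0.9/√54 = 0.1225.
Margin = 2.326 × 0.1225 = 0.2849; the interval is 2.5 ± 0.2849 = (2.22, 2.78).

(2.22, 2.78)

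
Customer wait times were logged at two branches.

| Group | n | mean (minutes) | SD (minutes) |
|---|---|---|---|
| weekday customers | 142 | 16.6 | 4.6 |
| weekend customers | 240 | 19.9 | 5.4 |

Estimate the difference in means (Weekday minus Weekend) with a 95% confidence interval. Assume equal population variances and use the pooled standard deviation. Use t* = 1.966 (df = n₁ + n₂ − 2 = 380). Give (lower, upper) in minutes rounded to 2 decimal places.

(-4.37, -2.23)

s_p = √[((n₁−1)s₁² + (n₂−1)s₂²)/(n₁+n₂−2)] = √[(141·4.6² + 239·5.4²)/380] = 5.1178.
SE = 5.1178·√(1/142 + 1/240) = 0.5418.
With t* = 1.966, margin = 1.966 × 0.5418 = 1.0652.
x̄₁ − x̄₂ = 16.6 − 19.9 = -3.3000; interval -3.3000 ± 1.0652 = (-4.37, -2.23).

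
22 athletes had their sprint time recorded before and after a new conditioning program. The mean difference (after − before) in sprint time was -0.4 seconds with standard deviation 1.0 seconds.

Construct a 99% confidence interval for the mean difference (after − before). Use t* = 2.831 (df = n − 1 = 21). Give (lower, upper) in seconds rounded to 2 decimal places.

(-1.00, 0.20)

Paired design: SE = s_d/√n = 1.0/√22 = 0.2132.
t* = 2.831; margin of error = 2.831 × 0.2132 = 0.6036.
-0.4 ± 0.6036 → (-1.00, 0.20).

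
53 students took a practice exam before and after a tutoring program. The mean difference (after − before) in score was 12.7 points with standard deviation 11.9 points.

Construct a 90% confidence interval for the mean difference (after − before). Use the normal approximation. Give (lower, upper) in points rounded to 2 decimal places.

This is a matched-pairs design, so SE = s_d/√n = 11.9/√53 = 1.6346.
Margin = 1.645 × 1.6346 = 2.6889; the interval is 12.7 ± 2.6889 = (10.01, 15.39).

(10.01, 15.39)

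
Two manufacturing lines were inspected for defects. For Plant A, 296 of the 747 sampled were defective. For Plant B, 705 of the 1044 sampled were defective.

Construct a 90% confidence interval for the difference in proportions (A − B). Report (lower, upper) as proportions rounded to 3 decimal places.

p̂₁ = 296/747 = 0.3963 and p̂₂ = 705/1044 = 0.6753.
SE₁ = √(p̂₁(1−p̂₁)/n₁) = √(0.3963·0.6037/747) = 0.01790; SE₂ = √(0.6753·0.3247/1044) = 0.01449.
Independent samples: SE of the difference = √(SE₁² + SE₂²) = √(0.00032041 + 0.0002099601) = 0.02303.
z* for 90% confidence is 1.645, so the margin of error is 1.645 × 0.02303 = 0.03788.
Point estimate p̂₁ − p̂₂ = 0.3963 − 0.6753 = -0.2790.
-0.2790 ± 0.03788 → (-0.317, -0.241).

(-0.317, -0.241)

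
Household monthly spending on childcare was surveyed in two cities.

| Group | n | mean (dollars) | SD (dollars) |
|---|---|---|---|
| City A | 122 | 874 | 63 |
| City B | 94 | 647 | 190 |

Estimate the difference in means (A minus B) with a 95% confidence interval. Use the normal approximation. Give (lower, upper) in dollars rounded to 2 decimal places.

Standard errors of each mean: 63/√122 = 5.7038 and 190/√94 = 19.5970.
SE(x̄₁ − x̄₂) = √(5.7038² + 19.5970²) = 20.4102 for independent samples with unequal variances.
With z* = 1.960, the margin is 1.960 × 20.4102 = 40.0040.
x̄₁ − x̄₂ = 874 − 647 = 227.0000; the interval is 227.0000 ± 40.0040 = (187.00, 267.00).

(187.00, 267.00)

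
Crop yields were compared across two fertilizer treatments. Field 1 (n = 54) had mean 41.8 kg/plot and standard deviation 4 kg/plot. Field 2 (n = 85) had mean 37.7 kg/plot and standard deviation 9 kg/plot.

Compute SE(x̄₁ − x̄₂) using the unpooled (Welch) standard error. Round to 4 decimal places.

1.1177

Per-group SEs: s₁/√n₁ = 4/√54 = 0.5443, s₂/√n₂ = 9/√85 = 0.9762.
Unpooled SE of the difference: √(0.29626249 + 0.95296644) = 1.1177.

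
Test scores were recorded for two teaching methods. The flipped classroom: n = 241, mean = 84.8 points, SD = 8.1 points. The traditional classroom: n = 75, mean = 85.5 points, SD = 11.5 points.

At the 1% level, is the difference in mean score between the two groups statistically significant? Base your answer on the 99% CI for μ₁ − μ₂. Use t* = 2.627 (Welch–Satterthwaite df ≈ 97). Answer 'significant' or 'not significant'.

not significant

Standard errors of each mean: 8.1/√241 = 0.5218 and 11.5/√75 = 1.3279.
SE(x̄₁ − x̄₂) = √(0.5218² + 1.3279²) = 1.4267 for independent samples with unequal variances.
With t* = 2.627, the margin is 2.627 × 1.4267 = 3.7479.
x̄₁ − x̄₂ = 84.8 − 85.5 = -0.7000; the interval is -0.7000 ± 3.7479 = (-4.4479, 3.0479).
The interval (-4.4479, 3.0479) contains 0, so the difference is not significant.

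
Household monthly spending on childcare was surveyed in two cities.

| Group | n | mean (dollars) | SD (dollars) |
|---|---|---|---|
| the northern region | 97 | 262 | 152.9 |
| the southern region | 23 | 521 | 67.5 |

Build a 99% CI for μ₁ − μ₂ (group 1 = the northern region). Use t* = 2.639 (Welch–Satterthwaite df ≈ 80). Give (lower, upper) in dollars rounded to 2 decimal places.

SE₁ = s₁/√n₁ = 152.9/√97 = 15.5246; SE₂ = 67.5/√23 = 14.0747.
Independent samples, unequal variances: SE_diff = √(SE₁² + SE₂²) = √(241.01320516 + 198.09718009) = 20.9550.
t* = 2.639, so margin of error = 2.639 × 20.9550 = 55.3002.
Difference in means = 262 − 521 = -259.0000.
-259.0000 ± 55.3002 → (-314.30, -203.70).

(-314.30, -203.70)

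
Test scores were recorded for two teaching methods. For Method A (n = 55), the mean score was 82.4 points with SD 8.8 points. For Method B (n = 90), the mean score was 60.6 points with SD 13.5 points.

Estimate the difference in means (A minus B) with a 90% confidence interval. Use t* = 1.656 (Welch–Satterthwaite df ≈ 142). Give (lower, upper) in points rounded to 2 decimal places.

Standard errors of each mean: 8.8/√55 = 1.1866 and 13.5/√90 = 1.4230.
SE(x̄₁ − x̄₂) = √(1.1866² + 1.4230²) = 1.8528 for independent samples with unequal variances.
With t* = 1.656, the margin is 1.656 × 1.8528 = 3.0682.
x̄₁ − x̄₂ = 82.4 − 60.6 = 21.8000; the interval is 21.8000 ± 3.0682 = (18.73, 24.87).

(18.73, 24.87)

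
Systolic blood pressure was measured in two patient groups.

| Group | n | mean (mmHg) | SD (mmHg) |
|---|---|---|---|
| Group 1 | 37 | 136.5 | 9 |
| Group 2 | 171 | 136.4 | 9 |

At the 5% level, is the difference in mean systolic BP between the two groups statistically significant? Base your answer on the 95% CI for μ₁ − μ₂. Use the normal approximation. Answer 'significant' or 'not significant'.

SE₁ = s₁/√n₁ = 9/√37 = 1.4796; SE₂ = 9/√171 = 0.6882.
Independent samples, unequal variances: SE_diff = √(SE₁² + SE₂²) = √(2.18921616 + 0.47361924) = 1.6318.
z* = 1.960, so margin of error = 1.960 × 1.6318 = 3.1983.
Difference in means = 136.5 − 136.4 = 0.1000.
0.1000 ± 3.1983 → (-3.0983, 3.2983).
The interval (-3.0983, 3.2983) contains 0, so the difference is not significant.

not significant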